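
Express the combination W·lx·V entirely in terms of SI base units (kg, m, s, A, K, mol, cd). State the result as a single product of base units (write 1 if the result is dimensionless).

kg²·m²·s⁻⁶·A⁻¹·cd

W = kg·m²·s⁻³.
lx = m⁻²·cd.
V = kg·m²·s⁻³·A⁻¹.
Combining: W·lx·V = (kg·m²·s⁻³) · (m⁻²·cd) · (kg·m²·s⁻³·A⁻¹) = kg²·m²·s⁻⁶·A⁻¹·cd.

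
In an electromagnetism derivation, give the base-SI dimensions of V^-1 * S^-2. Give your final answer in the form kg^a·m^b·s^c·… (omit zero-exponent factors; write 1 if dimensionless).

kg·m²·s⁻³·A⁻³

V = W/A (potential = power per current),
    = kg·m²·s⁻³·A⁻¹.
So V⁻¹ = kg⁻¹·m⁻²·s³·A.
S = 1/Ω (conductance is reciprocal resistance),
    = kg⁻¹·m⁻²·s³·A².
So S⁻² = kg²·m⁴·s⁻⁶·A⁻⁴.
Combining: V⁻¹·S⁻² = (kg⁻¹·m⁻²·s³·A) · (kg²·m⁴·s⁻⁶·A⁻⁴) = kg·m²·s⁻³·A⁻³.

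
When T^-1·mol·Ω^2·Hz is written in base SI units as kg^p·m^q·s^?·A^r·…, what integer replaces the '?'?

-5

T = kg·s⁻²·A⁻¹.
So T⁻¹ = kg⁻¹·s²·A.
Ω = kg·m²·s⁻³·A⁻².
So Ω² = kg²·m⁴·s⁻⁶·A⁻⁴.
Hz = s⁻¹.
Combining: T⁻¹·mol·Ω²·Hz = (kg⁻¹·s²·A) · mol · (kg²·m⁴·s⁻⁶·A⁻⁴) · s⁻¹ = kg·m⁴·s⁻⁵·A⁻³·mol.
The exponent of s is -5.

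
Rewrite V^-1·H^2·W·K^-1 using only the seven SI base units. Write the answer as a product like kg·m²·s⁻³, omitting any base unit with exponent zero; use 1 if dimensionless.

V = kg·m²·s⁻³·A⁻¹.
So V⁻¹ = kg⁻¹·m⁻²·s³·A.
H = kg·m²·s⁻²·A⁻².
So H² = kg²·m⁴·s⁻⁴·A⁻⁴.
W = kg·m²·s⁻³.
Combining: V⁻¹·H²·W·K⁻¹ = (kg⁻¹·m⁻²·s³·A) · (kg²·m⁴·s⁻⁴·A⁻⁴) · (kg·m²·s⁻³) · K⁻¹ = kg²·m⁴·s⁻⁴·A⁻³·K⁻¹.

kg²·m⁴·s⁻⁴·A⁻³·K⁻¹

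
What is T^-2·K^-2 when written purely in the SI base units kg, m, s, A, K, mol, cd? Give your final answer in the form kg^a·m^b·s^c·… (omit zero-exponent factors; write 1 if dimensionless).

kg⁻²·s⁴·A²·K⁻²

T = kg·s⁻²·A⁻¹.
So T⁻² = kg⁻²·s⁴·A².
Combining: T⁻²·K⁻² = (kg⁻²·s⁴·A²) · K⁻² = kg⁻²·s⁴·A²·K⁻².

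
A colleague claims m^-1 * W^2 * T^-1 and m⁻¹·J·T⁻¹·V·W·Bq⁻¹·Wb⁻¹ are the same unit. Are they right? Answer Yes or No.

Left side:
  W = J/s (power = energy per time),
      = kg·m²·s⁻³.
  So W² = kg²·m⁴·s⁻⁶.
  T = Wb/m² (flux density = flux per area),
      = kg·s⁻²·A⁻¹.
  So T⁻¹ = kg⁻¹·s²·A.
  Combining: m⁻¹·W²·T⁻¹ = m⁻¹ · (kg²·m⁴·s⁻⁶) · (kg⁻¹·s²·A) = kg·m³·s⁻⁴·A.
Right side:
  J = N·m (work = force × distance),
      = kg·m²·s⁻².
  T = Wb/m² (flux density = flux per area),
      = kg·s⁻²·A⁻¹.
  So T⁻¹ = kg⁻¹·s²·A.
  V = W/A (potential = power per current),
      = kg·m²·s⁻³·A⁻¹.
  W = J/s (power = energy per time),
      = kg·m²·s⁻³.
  Bq = 1/s = s⁻¹ (activity is decays per second).
  So Bq⁻¹ = s.
  Wb = V·s (flux: a volt is a weber per second),
      = kg·m²·s⁻²·A⁻¹.
  So Wb⁻¹ = kg⁻¹·m⁻²·s²·A.
  Combining: m⁻¹·J·T⁻¹·V·W·Bq⁻¹·Wb⁻¹ = m⁻¹ · (kg·m²·s⁻²) · (kg⁻¹·s²·A) · (kg·m²·s⁻³·A⁻¹) · (kg·m²·s⁻³) · s · (kg⁻¹·m⁻²·s²·A) = kg·m³·s⁻³·A.
Left is kg·m³·s⁻⁴·A; right is kg·m³·s⁻³·A — different.

No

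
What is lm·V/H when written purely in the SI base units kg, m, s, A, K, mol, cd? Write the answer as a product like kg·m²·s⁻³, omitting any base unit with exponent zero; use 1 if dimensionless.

H = Wb/A (inductance = flux per current),
    = kg·m²·s⁻²·A⁻².
So H⁻¹ = kg⁻¹·m⁻²·s²·A².
lm = cd·sr = cd (luminous flux; sr is dimensionless).
V = W/A (potential = power per current),
    = kg·m²·s⁻³·A⁻¹.
Combining: H⁻¹·lm·V = (kg⁻¹·m⁻²·s²·A²) · cd · (kg·m²·s⁻³·A⁻¹) = s⁻¹·A·cd.

s⁻¹·A·cd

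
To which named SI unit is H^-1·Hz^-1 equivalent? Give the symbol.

H = Wb/A (inductance = flux per current),
    = kg·m²·s⁻²·A⁻².
So H⁻¹ = kg⁻¹·m⁻²·s²·A².
Hz = 1/s = s⁻¹ (frequency is cycles per second).
So Hz⁻¹ = s.
Combining: H⁻¹·Hz⁻¹ = (kg⁻¹·m⁻²·s²·A²) · s = kg⁻¹·m⁻²·s³·A².
kg⁻¹·m⁻²·s³·A² is the base-SI form of the siemens.

S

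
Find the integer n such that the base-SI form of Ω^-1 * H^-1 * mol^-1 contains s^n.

Ω = V/A (resistance = voltage per current),
    = kg·m²·s⁻³·A⁻².
So Ω⁻¹ = kg⁻¹·m⁻²·s³·A².
H = Wb/A (inductance = flux per current),
    = kg·m²·s⁻²·A⁻².
So H⁻¹ = kg⁻¹·m⁻²·s²·A².
Combining: Ω⁻¹·H⁻¹·mol⁻¹ = (kg⁻¹·m⁻²·s³·A²) · (kg⁻¹·m⁻²·s²·A²) · mol⁻¹ = kg⁻²·m⁻⁴·s⁵·A⁴·mol⁻¹.
The exponent of s is 5.

5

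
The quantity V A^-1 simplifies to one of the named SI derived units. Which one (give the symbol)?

Ω

V = kg·m²·s⁻³·A⁻¹.
Combining: V·A⁻¹ = (kg·m²·s⁻³·A⁻¹) · A⁻¹ = kg·m²·s⁻³·A⁻².
kg·m²·s⁻³·A⁻² is the base-SI form of the ohm.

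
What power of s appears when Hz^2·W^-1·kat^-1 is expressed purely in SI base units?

2

Hz = 1/s = s⁻¹ (frequency is cycles per second).
So Hz² = s⁻².
W = J/s (power = energy per time),
    = kg·m²·s⁻³.
So W⁻¹ = kg⁻¹·m⁻²·s³.
kat = mol/s = s⁻¹·mol (catalytic activity).
So kat⁻¹ = s·mol⁻¹.
Combining: Hz²·W⁻¹·kat⁻¹ = s⁻² · (kg⁻¹·m⁻²·s³) · (s·mol⁻¹) = kg⁻¹·m⁻²·s²·mol⁻¹.
The exponent of s is 2.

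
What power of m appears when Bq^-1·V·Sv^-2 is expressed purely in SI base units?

Bq = 1/s = s⁻¹ (activity is decays per second).
So Bq⁻¹ = s.
V = W/A (potential = power per current),
    = kg·m²·s⁻³·A⁻¹.
Sv = J/kg (equivalent dose = energy per mass),
    = m²·s⁻².
So Sv⁻² = m⁻⁴·s⁴.
Combining: Bq⁻¹·V·Sv⁻² = s · (kg·m²·s⁻³·A⁻¹) · (m⁻⁴·s⁴) = kg·m⁻²·s²·A⁻¹.
The exponent of m is -2.

-2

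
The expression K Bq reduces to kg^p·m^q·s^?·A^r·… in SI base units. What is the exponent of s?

Bq = 1/s = s⁻¹ (activity is decays per second).
Combining: K·Bq = K · s⁻¹ = s⁻¹·K.
The exponent of s is -1.

-1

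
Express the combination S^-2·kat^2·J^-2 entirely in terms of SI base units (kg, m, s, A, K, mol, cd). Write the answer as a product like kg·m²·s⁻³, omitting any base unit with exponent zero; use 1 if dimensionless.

s⁻⁴·A⁻⁴·mol²

S = 1/Ω (conductance is reciprocal resistance),
    = kg⁻¹·m⁻²·s³·A².
So S⁻² = kg²·m⁴·s⁻⁶·A⁻⁴.
kat = mol/s = s⁻¹·mol (catalytic activity).
So kat² = s⁻²·mol².
J = N·m (work = force × distance),
    = kg·m²·s⁻².
So J⁻² = kg⁻²·m⁻⁴·s⁴.
Combining: S⁻²·kat²·J⁻² = (kg²·m⁴·s⁻⁶·A⁻⁴) · (s⁻²·mol²) · (kg⁻²·m⁻⁴·s⁴) = s⁻⁴·A⁻⁴·mol².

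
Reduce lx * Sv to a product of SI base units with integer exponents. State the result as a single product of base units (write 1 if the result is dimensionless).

s⁻²·cd

lx = m⁻²·cd.
Sv = m²·s⁻².
Combining: lx·Sv = (m⁻²·cd) · (m²·s⁻²) = s⁻²·cd.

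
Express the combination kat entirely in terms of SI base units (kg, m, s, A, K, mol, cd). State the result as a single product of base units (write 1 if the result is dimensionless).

s⁻¹·mol

kat = mol/s = s⁻¹·mol (catalytic activity).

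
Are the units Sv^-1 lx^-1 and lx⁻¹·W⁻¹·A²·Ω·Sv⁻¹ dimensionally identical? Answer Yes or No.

Left side:
  Sv = J/kg (equivalent dose = energy per mass),
      = m²·s⁻².
  So Sv⁻¹ = m⁻²·s².
  lx = lm/m² (illuminance = luminous flux per area),
      = m⁻²·cd.
  So lx⁻¹ = m²·cd⁻¹.
  Combining: Sv⁻¹·lx⁻¹ = (m⁻²·s²) · (m²·cd⁻¹) = s²·cd⁻¹.
Right side:
  lx = m⁻²·cd.
  So lx⁻¹ = m²·cd⁻¹.
  W = kg·m²·s⁻³.
  So W⁻¹ = kg⁻¹·m⁻²·s³.
  Ω = kg·m²·s⁻³·A⁻².
  Sv = m²·s⁻².
  So Sv⁻¹ = m⁻²·s².
  Combining: lx⁻¹·W⁻¹·A²·Ω·Sv⁻¹ = (m²·cd⁻¹) · (kg⁻¹·m⁻²·s³) · A² · (kg·m²·s⁻³·A⁻²) · (m⁻²·s²) = s²·cd⁻¹.
Both reduce to s²·cd⁻¹.

Yes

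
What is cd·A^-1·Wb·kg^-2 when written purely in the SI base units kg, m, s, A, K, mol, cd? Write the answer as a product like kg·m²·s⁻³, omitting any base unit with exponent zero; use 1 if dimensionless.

kg⁻¹·m²·s⁻²·A⁻²·cd

Wb = V·s (flux: a volt is a weber per second),
    = kg·m²·s⁻²·A⁻¹.
Combining: cd·A⁻¹·Wb·kg⁻² = cd · A⁻¹ · (kg·m²·s⁻²·A⁻¹) · kg⁻² = kg⁻¹·m²·s⁻²·A⁻²·cd.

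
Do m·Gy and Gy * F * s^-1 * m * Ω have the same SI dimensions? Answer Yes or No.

Left side:
  Gy = J/kg (absorbed dose = energy per mass),
      = m²·s⁻².
  Combining: m·Gy = m · (m²·s⁻²) = m³·s⁻².
Right side:
  Gy = J/kg (absorbed dose = energy per mass),
      = m²·s⁻².
  F = C/V (capacitance = charge per voltage),
      = A·s/(kg·m²·s⁻³·A⁻¹) (substituting C and V),
      = kg⁻¹·m⁻²·s⁴·A².
  Ω = V/A (resistance = voltage per current),
      = kg·m²·s⁻³·A⁻².
  Combining: Gy·F·s⁻¹·m·Ω = (m²·s⁻²) · (kg⁻¹·m⁻²·s⁴·A²) · s⁻¹ · m · (kg·m²·s⁻³·A⁻²) = m³·s⁻².
Both reduce to m³·s⁻².

Yes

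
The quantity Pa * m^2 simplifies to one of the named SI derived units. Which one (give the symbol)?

N

Pa = N/m² (pressure = force per area),
    = kg·m⁻¹·s⁻².
Combining: Pa·m² = (kg·m⁻¹·s⁻²) · m² = kg·m·s⁻².
kg·m·s⁻² is the base-SI form of the newton.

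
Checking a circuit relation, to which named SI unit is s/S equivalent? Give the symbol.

S = 1/Ω (conductance is reciprocal resistance),
    = kg⁻¹·m⁻²·s³·A².
So S⁻¹ = kg·m²·s⁻³·A⁻².
Combining: s·S⁻¹ = s · (kg·m²·s⁻³·A⁻²) = kg·m²·s⁻²·A⁻².
kg·m²·s⁻²·A⁻² is the base-SI form of the henry.

H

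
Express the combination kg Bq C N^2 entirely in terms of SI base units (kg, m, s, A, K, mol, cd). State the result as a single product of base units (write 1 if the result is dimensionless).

Bq = s⁻¹.
C = s·A.
N = kg·m·s⁻².
So N² = kg²·m²·s⁻⁴.
Combining: kg·Bq·C·N² = kg · s⁻¹ · (s·A) · (kg²·m²·s⁻⁴) = kg³·m²·s⁻⁴·A.

kg³·m²·s⁻⁴·A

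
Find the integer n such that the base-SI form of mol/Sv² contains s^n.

4

Sv = m²·s⁻².
So Sv⁻² = m⁻⁴·s⁴.
Combining: mol·Sv⁻² = mol · (m⁻⁴·s⁴) = m⁻⁴·s⁴·mol.
The exponent of s is 4.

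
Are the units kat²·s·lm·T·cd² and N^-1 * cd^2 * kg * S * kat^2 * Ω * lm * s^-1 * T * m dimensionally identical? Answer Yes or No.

Left side:
  kat = s⁻¹·mol.
  So kat² = s⁻²·mol².
  lm = cd.
  T = kg·s⁻²·A⁻¹.
  Combining: kat²·s·lm·T·cd² = (s⁻²·mol²) · s · cd · (kg·s⁻²·A⁻¹) · cd² = kg·s⁻³·A⁻¹·mol²·cd³.
Right side:
  N = kg·m/s² = kg·m·s⁻² (force = mass × acceleration).
  So N⁻¹ = kg⁻¹·m⁻¹·s².
  S = 1/Ω (conductance is reciprocal resistance),
      = kg⁻¹·m⁻²·s³·A².
  kat = mol/s = s⁻¹·mol (catalytic activity).
  So kat² = s⁻²·mol².
  Ω = V/A (resistance = voltage per current),
      = kg·m²·s⁻³·A⁻².
  lm = cd·sr = cd (luminous flux; sr is dimensionless).
  T = Wb/m² (flux density = flux per area),
      = kg·s⁻²·A⁻¹.
  Combining: N⁻¹·cd²·kg·S·kat²·Ω·lm·s⁻¹·T·m = (kg⁻¹·m⁻¹·s²) · cd² · kg · (kg⁻¹·m⁻²·s³·A²) · (s⁻²·mol²) · (kg·m²·s⁻³·A⁻²) · cd · s⁻¹ · (kg·s⁻²·A⁻¹) · m = kg·s⁻³·A⁻¹·mol²·cd³.
Both reduce to kg·s⁻³·A⁻¹·mol²·cd³.

Yes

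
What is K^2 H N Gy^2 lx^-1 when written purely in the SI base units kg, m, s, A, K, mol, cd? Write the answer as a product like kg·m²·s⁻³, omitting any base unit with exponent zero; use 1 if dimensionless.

H = Wb/A (inductance = flux per current),
    = kg·m²·s⁻²·A⁻².
N = kg·m/s² = kg·m·s⁻² (force = mass × acceleration).
Gy = J/kg (absorbed dose = energy per mass),
    = m²·s⁻².
So Gy² = m⁴·s⁻⁴.
lx = lm/m² (illuminance = luminous flux per area),
    = m⁻²·cd.
So lx⁻¹ = m²·cd⁻¹.
Combining: K²·H·N·Gy²·lx⁻¹ = K² · (kg·m²·s⁻²·A⁻²) · (kg·m·s⁻²) · (m⁴·s⁻⁴) · (m²·cd⁻¹) = kg²·m⁹·s⁻⁸·A⁻²·K²·cd⁻¹.

kg²·m⁹·s⁻⁸·A⁻²·K²·cd⁻¹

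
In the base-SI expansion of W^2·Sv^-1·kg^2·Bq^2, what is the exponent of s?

-6

W = J/s (power = energy per time),
    = kg·m²·s⁻³.
So W² = kg²·m⁴·s⁻⁶.
Sv = J/kg (equivalent dose = energy per mass),
    = m²·s⁻².
So Sv⁻¹ = m⁻²·s².
Bq = 1/s = s⁻¹ (activity is decays per second).
So Bq² = s⁻².
Combining: W²·Sv⁻¹·kg²·Bq² = (kg²·m⁴·s⁻⁶) · (m⁻²·s²) · kg² · s⁻² = kg⁴·m²·s⁻⁶.
The exponent of s is -6.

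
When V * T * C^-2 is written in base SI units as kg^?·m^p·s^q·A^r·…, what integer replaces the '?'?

V = W/A (potential = power per current),
    = kg·m²·s⁻³·A⁻¹.
T = Wb/m² (flux density = flux per area),
    = kg·s⁻²·A⁻¹.
C = A·s = s·A (charge = current × time).
So C⁻² = s⁻²·A⁻².
Combining: V·T·C⁻² = (kg·m²·s⁻³·A⁻¹) · (kg·s⁻²·A⁻¹) · (s⁻²·A⁻²) = kg²·m²·s⁻⁷·A⁻⁴.
The exponent of kg is 2.

2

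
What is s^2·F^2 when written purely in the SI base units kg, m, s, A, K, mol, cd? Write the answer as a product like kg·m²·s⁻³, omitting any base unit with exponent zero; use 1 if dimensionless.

F = C/V (capacitance = charge per voltage),
    = A·s/(kg·m²·s⁻³·A⁻¹) (substituting C and V),
    = kg⁻¹·m⁻²·s⁴·A².
So F² = kg⁻²·m⁻⁴·s⁸·A⁴.
Combining: s²·F² = s² · (kg⁻²·m⁻⁴·s⁸·A⁴) = kg⁻²·m⁻⁴·s¹⁰·A⁴.

kg⁻²·m⁻⁴·s¹⁰·A⁴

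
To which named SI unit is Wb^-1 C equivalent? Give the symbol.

Wb = kg·m²·s⁻²·A⁻¹.
So Wb⁻¹ = kg⁻¹·m⁻²·s²·A.
C = s·A.
Combining: Wb⁻¹·C = (kg⁻¹·m⁻²·s²·A) · (s·A) = kg⁻¹·m⁻²·s³·A².
kg⁻¹·m⁻²·s³·A² is the base-SI form of the siemens.

S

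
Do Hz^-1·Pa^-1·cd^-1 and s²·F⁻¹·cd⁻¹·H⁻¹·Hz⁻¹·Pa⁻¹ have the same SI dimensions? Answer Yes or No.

Yes

Left side:
  Hz = s⁻¹.
  So Hz⁻¹ = s.
  Pa = kg·m⁻¹·s⁻².
  So Pa⁻¹ = kg⁻¹·m·s².
  Combining: Hz⁻¹·Pa⁻¹·cd⁻¹ = s · (kg⁻¹·m·s²) · cd⁻¹ = kg⁻¹·m·s³·cd⁻¹.
Right side:
  F = C/V (capacitance = charge per voltage),
      = A·s/(kg·m²·s⁻³·A⁻¹) (substituting C and V),
      = kg⁻¹·m⁻²·s⁴·A².
  So F⁻¹ = kg·m²·s⁻⁴·A⁻².
  H = Wb/A (inductance = flux per current),
      = kg·m²·s⁻²·A⁻².
  So H⁻¹ = kg⁻¹·m⁻²·s²·A².
  Hz = 1/s = s⁻¹ (frequency is cycles per second).
  So Hz⁻¹ = s.
  Pa = N/m² (pressure = force per area),
      = kg·m⁻¹·s⁻².
  So Pa⁻¹ = kg⁻¹·m·s².
  Combining: s²·F⁻¹·cd⁻¹·H⁻¹·Hz⁻¹·Pa⁻¹ = s² · (kg·m²·s⁻⁴·A⁻²) · cd⁻¹ · (kg⁻¹·m⁻²·s²·A²) · s · (kg⁻¹·m·s²) = kg⁻¹·m·s³·cd⁻¹.
Both reduce to kg⁻¹·m·s³·cd⁻¹.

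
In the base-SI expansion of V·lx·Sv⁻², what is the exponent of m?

V = kg·m²·s⁻³·A⁻¹.
lx = m⁻²·cd.
Sv = m²·s⁻².
So Sv⁻² = m⁻⁴·s⁴.
Combining: V·lx·Sv⁻² = (kg·m²·s⁻³·A⁻¹) · (m⁻²·cd) · (m⁻⁴·s⁴) = kg·m⁻⁴·s·A⁻¹·cd.
The exponent of m is -4.

-4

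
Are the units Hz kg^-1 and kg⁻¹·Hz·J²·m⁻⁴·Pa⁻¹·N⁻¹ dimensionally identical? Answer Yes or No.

Yes

Left side:
  Hz = 1/s = s⁻¹ (frequency is cycles per second).
  Combining: Hz·kg⁻¹ = s⁻¹ · kg⁻¹ = kg⁻¹·s⁻¹.
Right side:
  Hz = 1/s = s⁻¹ (frequency is cycles per second).
  J = N·m (work = force × distance),
      = kg·m²·s⁻².
  So J² = kg²·m⁴·s⁻⁴.
  Pa = N/m² (pressure = force per area),
      = kg·m⁻¹·s⁻².
  So Pa⁻¹ = kg⁻¹·m·s².
  N = kg·m/s² = kg·m·s⁻² (force = mass × acceleration).
  So N⁻¹ = kg⁻¹·m⁻¹·s².
  Combining: kg⁻¹·Hz·J²·m⁻⁴·Pa⁻¹·N⁻¹ = kg⁻¹ · s⁻¹ · (kg²·m⁴·s⁻⁴) · m⁻⁴ · (kg⁻¹·m·s²) · (kg⁻¹·m⁻¹·s²) = kg⁻¹·s⁻¹.
Both reduce to kg⁻¹·s⁻¹.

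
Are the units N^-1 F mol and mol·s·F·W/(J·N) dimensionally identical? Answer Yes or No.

Yes

Left side:
  N = kg·m/s² = kg·m·s⁻² (force = mass × acceleration).
  So N⁻¹ = kg⁻¹·m⁻¹·s².
  F = C/V (capacitance = charge per voltage),
      = A·s/(kg·m²·s⁻³·A⁻¹) (substituting C and V),
      = kg⁻¹·m⁻²·s⁴·A².
  Combining: N⁻¹·F·mol = (kg⁻¹·m⁻¹·s²) · (kg⁻¹·m⁻²·s⁴·A²) · mol = kg⁻²·m⁻³·s⁶·A²·mol.
Right side:
  F = C/V (capacitance = charge per voltage),
      = A·s/(kg·m²·s⁻³·A⁻¹) (substituting C and V),
      = kg⁻¹·m⁻²·s⁴·A².
  W = J/s (power = energy per time),
      = kg·m²·s⁻³.
  J = N·m (work = force × distance),
      = kg·m²·s⁻².
  So J⁻¹ = kg⁻¹·m⁻²·s².
  N = kg·m/s² = kg·m·s⁻² (force = mass × acceleration).
  So N⁻¹ = kg⁻¹·m⁻¹·s².
  Combining: mol·s·F·W·J⁻¹·N⁻¹ = mol · s · (kg⁻¹·m⁻²·s⁴·A²) · (kg·m²·s⁻³) · (kg⁻¹·m⁻²·s²) · (kg⁻¹·m⁻¹·s²) = kg⁻²·m⁻³·s⁶·A²·mol.
Both reduce to kg⁻²·m⁻³·s⁶·A²·mol.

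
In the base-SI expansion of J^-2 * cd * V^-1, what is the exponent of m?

-6

J = kg·m²·s⁻².
So J⁻² = kg⁻²·m⁻⁴·s⁴.
V = kg·m²·s⁻³·A⁻¹.
So V⁻¹ = kg⁻¹·m⁻²·s³·A.
Combining: J⁻²·cd·V⁻¹ = (kg⁻²·m⁻⁴·s⁴) · cd · (kg⁻¹·m⁻²·s³·A) = kg⁻³·m⁻⁶·s⁷·A·cd.
The exponent of m is -6.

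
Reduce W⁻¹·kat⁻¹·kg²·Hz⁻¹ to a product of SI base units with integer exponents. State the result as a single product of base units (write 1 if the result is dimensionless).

W = J/s (power = energy per time),
    = kg·m²·s⁻³.
So W⁻¹ = kg⁻¹·m⁻²·s³.
kat = mol/s = s⁻¹·mol (catalytic activity).
So kat⁻¹ = s·mol⁻¹.
Hz = 1/s = s⁻¹ (frequency is cycles per second).
So Hz⁻¹ = s.
Combining: W⁻¹·kat⁻¹·kg²·Hz⁻¹ = (kg⁻¹·m⁻²·s³) · (s·mol⁻¹) · kg² · s = kg·m⁻²·s⁵·mol⁻¹.

kg·m⁻²·s⁵·mol⁻¹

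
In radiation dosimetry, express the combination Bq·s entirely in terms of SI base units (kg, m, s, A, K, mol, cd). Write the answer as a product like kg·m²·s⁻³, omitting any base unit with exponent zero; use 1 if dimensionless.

1

Bq = s⁻¹.
Combining: Bq·s = s⁻¹ · s = 1.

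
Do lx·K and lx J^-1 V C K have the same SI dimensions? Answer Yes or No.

Yes

Left side:
  lx = lm/m² (illuminance = luminous flux per area),
      = m⁻²·cd.
  Combining: lx·K = (m⁻²·cd) · K = m⁻²·K·cd.
Right side:
  lx = lm/m² (illuminance = luminous flux per area),
      = m⁻²·cd.
  J = N·m (work = force × distance),
      = kg·m²·s⁻².
  So J⁻¹ = kg⁻¹·m⁻²·s².
  V = W/A (potential = power per current),
      = kg·m²·s⁻³·A⁻¹.
  C = A·s = s·A (charge = current × time).
  Combining: lx·J⁻¹·V·C·K = (m⁻²·cd) · (kg⁻¹·m⁻²·s²) · (kg·m²·s⁻³·A⁻¹) · (s·A) · K = m⁻²·K·cd.
Both reduce to m⁻²·K·cd.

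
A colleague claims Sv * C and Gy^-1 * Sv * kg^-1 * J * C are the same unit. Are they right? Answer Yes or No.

Left side:
  Sv = m²·s⁻².
  C = s·A.
  Combining: Sv·C = (m²·s⁻²) · (s·A) = m²·s⁻¹·A.
Right side:
  Gy = m²·s⁻².
  So Gy⁻¹ = m⁻²·s².
  Sv = m²·s⁻².
  J = kg·m²·s⁻².
  C = s·A.
  Combining: Gy⁻¹·Sv·kg⁻¹·J·C = (m⁻²·s²) · (m²·s⁻²) · kg⁻¹ · (kg·m²·s⁻²) · (s·A) = m²·s⁻¹·A.
Both reduce to m²·s⁻¹·A.

Yes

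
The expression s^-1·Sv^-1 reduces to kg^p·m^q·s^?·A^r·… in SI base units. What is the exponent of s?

Sv = J/kg (equivalent dose = energy per mass),
    = m²·s⁻².
So Sv⁻¹ = m⁻²·s².
Combining: s⁻¹·Sv⁻¹ = s⁻¹ · (m⁻²·s²) = m⁻²·s.
The exponent of s is 1.

1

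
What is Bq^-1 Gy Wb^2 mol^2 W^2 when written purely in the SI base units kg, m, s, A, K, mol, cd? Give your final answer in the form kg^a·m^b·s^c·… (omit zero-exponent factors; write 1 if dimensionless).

Bq = 1/s = s⁻¹ (activity is decays per second).
So Bq⁻¹ = s.
Gy = J/kg (absorbed dose = energy per mass),
    = m²·s⁻².
Wb = V·s (flux: a volt is a weber per second),
    = kg·m²·s⁻²·A⁻¹.
So Wb² = kg²·m⁴·s⁻⁴·A⁻².
W = J/s (power = energy per time),
    = kg·m²·s⁻³.
So W² = kg²·m⁴·s⁻⁶.
Combining: Bq⁻¹·Gy·Wb²·mol²·W² = s · (m²·s⁻²) · (kg²·m⁴·s⁻⁴·A⁻²) · mol² · (kg²·m⁴·s⁻⁶) = kg⁴·m¹⁰·s⁻¹¹·A⁻²·mol².

kg⁴·m¹⁰·s⁻¹¹·A⁻²·mol²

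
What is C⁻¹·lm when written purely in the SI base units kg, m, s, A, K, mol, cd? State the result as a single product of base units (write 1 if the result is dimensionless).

C = s·A.
So C⁻¹ = s⁻¹·A⁻¹.
lm = cd.
Combining: C⁻¹·lm = (s⁻¹·A⁻¹) · cd = s⁻¹·A⁻¹·cd.

s⁻¹·A⁻¹·cd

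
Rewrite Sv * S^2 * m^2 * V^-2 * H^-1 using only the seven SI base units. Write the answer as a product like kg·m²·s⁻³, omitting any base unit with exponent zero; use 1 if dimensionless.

Sv = J/kg (equivalent dose = energy per mass),
    = m²·s⁻².
S = 1/Ω (conductance is reciprocal resistance),
    = kg⁻¹·m⁻²·s³·A².
So S² = kg⁻²·m⁻⁴·s⁶·A⁴.
V = W/A (potential = power per current),
    = kg·m²·s⁻³·A⁻¹.
So V⁻² = kg⁻²·m⁻⁴·s⁶·A².
H = Wb/A (inductance = flux per current),
    = kg·m²·s⁻²·A⁻².
So H⁻¹ = kg⁻¹·m⁻²·s²·A².
Combining: Sv·S²·m²·V⁻²·H⁻¹ = (m²·s⁻²) · (kg⁻²·m⁻⁴·s⁶·A⁴) · m² · (kg⁻²·m⁻⁴·s⁶·A²) · (kg⁻¹·m⁻²·s²·A²) = kg⁻⁵·m⁻⁶·s¹²·A⁸.

kg⁻⁵·m⁻⁶·s¹²·A⁸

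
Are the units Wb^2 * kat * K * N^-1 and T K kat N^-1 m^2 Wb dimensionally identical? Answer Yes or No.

Left side:
  Wb = V·s (flux: a volt is a weber per second),
      = kg·m²·s⁻²·A⁻¹.
  So Wb² = kg²·m⁴·s⁻⁴·A⁻².
  kat = mol/s = s⁻¹·mol (catalytic activity).
  N = kg·m/s² = kg·m·s⁻² (force = mass × acceleration).
  So N⁻¹ = kg⁻¹·m⁻¹·s².
  Combining: Wb²·kat·K·N⁻¹ = (kg²·m⁴·s⁻⁴·A⁻²) · (s⁻¹·mol) · K · (kg⁻¹·m⁻¹·s²) = kg·m³·s⁻³·A⁻²·K·mol.
Right side:
  T = Wb/m² (flux density = flux per area),
      = kg·s⁻²·A⁻¹.
  kat = mol/s = s⁻¹·mol (catalytic activity).
  N = kg·m/s² = kg·m·s⁻² (force = mass × acceleration).
  So N⁻¹ = kg⁻¹·m⁻¹·s².
  Wb = V·s (flux: a volt is a weber per second),
      = kg·m²·s⁻²·A⁻¹.
  Combining: T·K·kat·N⁻¹·m²·Wb = (kg·s⁻²·A⁻¹) · K · (s⁻¹·mol) · (kg⁻¹·m⁻¹·s²) · m² · (kg·m²·s⁻²·A⁻¹) = kg·m³·s⁻³·A⁻²·K·mol.
Both reduce to kg·m³·s⁻³·A⁻²·K·mol.

Yes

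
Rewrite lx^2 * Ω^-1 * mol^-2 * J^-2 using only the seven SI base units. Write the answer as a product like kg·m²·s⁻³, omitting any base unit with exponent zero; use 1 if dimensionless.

kg⁻³·m⁻¹⁰·s⁷·A²·mol⁻²·cd²

lx = lm/m² (illuminance = luminous flux per area),
    = m⁻²·cd.
So lx² = m⁻⁴·cd².
Ω = V/A (resistance = voltage per current),
    = kg·m²·s⁻³·A⁻².
So Ω⁻¹ = kg⁻¹·m⁻²·s³·A².
J = N·m (work = force × distance),
    = kg·m²·s⁻².
So J⁻² = kg⁻²·m⁻⁴·s⁴.
Combining: lx²·Ω⁻¹·mol⁻²·J⁻² = (m⁻⁴·cd²) · (kg⁻¹·m⁻²·s³·A²) · mol⁻² · (kg⁻²·m⁻⁴·s⁴) = kg⁻³·m⁻¹⁰·s⁷·A²·mol⁻²·cd².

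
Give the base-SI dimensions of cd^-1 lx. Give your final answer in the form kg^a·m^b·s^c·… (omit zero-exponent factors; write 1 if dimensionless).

m⁻²

lx = lm/m² (illuminance = luminous flux per area),
    = m⁻²·cd.
Combining: cd⁻¹·lx = cd⁻¹ · (m⁻²·cd) = m⁻².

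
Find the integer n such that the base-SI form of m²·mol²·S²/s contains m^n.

S = 1/Ω (conductance is reciprocal resistance),
    = kg⁻¹·m⁻²·s³·A².
So S² = kg⁻²·m⁻⁴·s⁶·A⁴.
Combining: m²·mol²·S²·s⁻¹ = m² · mol² · (kg⁻²·m⁻⁴·s⁶·A⁴) · s⁻¹ = kg⁻²·m⁻²·s⁵·A⁴·mol².
The exponent of m is -2.

-2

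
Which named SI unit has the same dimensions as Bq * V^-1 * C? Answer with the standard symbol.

S

Bq = s⁻¹.
V = kg·m²·s⁻³·A⁻¹.
So V⁻¹ = kg⁻¹·m⁻²·s³·A.
C = s·A.
Combining: Bq·V⁻¹·C = s⁻¹ · (kg⁻¹·m⁻²·s³·A) · (s·A) = kg⁻¹·m⁻²·s³·A².
kg⁻¹·m⁻²·s³·A² is the base-SI form of the siemens.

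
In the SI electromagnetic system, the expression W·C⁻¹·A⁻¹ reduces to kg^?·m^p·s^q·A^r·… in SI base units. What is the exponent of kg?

W = kg·m²·s⁻³.
C = s·A.
So C⁻¹ = s⁻¹·A⁻¹.
Combining: W·C⁻¹·A⁻¹ = (kg·m²·s⁻³) · (s⁻¹·A⁻¹) · A⁻¹ = kg·m²·s⁻⁴·A⁻².
The exponent of kg is 1.

1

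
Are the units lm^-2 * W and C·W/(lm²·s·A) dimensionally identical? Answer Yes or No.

Yes

Left side:
  lm = cd·sr = cd (luminous flux; sr is dimensionless).
  So lm⁻² = cd⁻².
  W = J/s (power = energy per time),
      = kg·m²·s⁻³.
  Combining: lm⁻²·W = cd⁻² · (kg·m²·s⁻³) = kg·m²·s⁻³·cd⁻².
Right side:
  C = A·s = s·A (charge = current × time).
  lm = cd·sr = cd (luminous flux; sr is dimensionless).
  So lm⁻² = cd⁻².
  W = J/s (power = energy per time),
      = kg·m²·s⁻³.
  Combining: C·lm⁻²·s⁻¹·W·A⁻¹ = (s·A) · cd⁻² · s⁻¹ · (kg·m²·s⁻³) · A⁻¹ = kg·m²·s⁻³·cd⁻².
Both reduce to kg·m²·s⁻³·cd⁻².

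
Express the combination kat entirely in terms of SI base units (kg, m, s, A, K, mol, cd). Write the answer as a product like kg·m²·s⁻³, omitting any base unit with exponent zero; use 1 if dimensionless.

kat = mol/s = s⁻¹·mol (catalytic activity).

s⁻¹·mol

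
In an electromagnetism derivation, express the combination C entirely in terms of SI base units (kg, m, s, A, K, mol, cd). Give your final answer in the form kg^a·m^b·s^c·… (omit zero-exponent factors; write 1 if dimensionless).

s·A

C = A·s = s·A (charge = current × time).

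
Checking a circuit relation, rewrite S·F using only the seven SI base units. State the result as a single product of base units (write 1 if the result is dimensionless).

kg⁻²·m⁻⁴·s⁷·A⁴

S = kg⁻¹·m⁻²·s³·A².
F = kg⁻¹·m⁻²·s⁴·A².
Combining: S·F = (kg⁻¹·m⁻²·s³·A²) · (kg⁻¹·m⁻²·s⁴·A²) = kg⁻²·m⁻⁴·s⁷·A⁴.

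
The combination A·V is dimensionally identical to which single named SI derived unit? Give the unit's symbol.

V = W/A (potential = power per current),
    = kg·m²·s⁻³·A⁻¹.
Combining: A·V = A · (kg·m²·s⁻³·A⁻¹) = kg·m²·s⁻³.
kg·m²·s⁻³ is the base-SI form of the watt.

W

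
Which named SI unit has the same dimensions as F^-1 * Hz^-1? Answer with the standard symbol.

F = kg⁻¹·m⁻²·s⁴·A².
So F⁻¹ = kg·m²·s⁻⁴·A⁻².
Hz = s⁻¹.
So Hz⁻¹ = s.
Combining: F⁻¹·Hz⁻¹ = (kg·m²·s⁻⁴·A⁻²) · s = kg·m²·s⁻³·A⁻².
kg·m²·s⁻³·A⁻² is the base-SI form of the ohm.

Ω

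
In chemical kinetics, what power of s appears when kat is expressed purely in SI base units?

-1

kat = mol/s = s⁻¹·mol (catalytic activity).
The exponent of s is -1.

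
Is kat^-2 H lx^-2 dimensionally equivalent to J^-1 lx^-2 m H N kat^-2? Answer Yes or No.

Left side:
  kat = s⁻¹·mol.
  So kat⁻² = s²·mol⁻².
  H = kg·m²·s⁻²·A⁻².
  lx = m⁻²·cd.
  So lx⁻² = m⁴·cd⁻².
  Combining: kat⁻²·H·lx⁻² = (s²·mol⁻²) · (kg·m²·s⁻²·A⁻²) · (m⁴·cd⁻²) = kg·m⁶·A⁻²·mol⁻²·cd⁻².
Right side:
  J = N·m (work = force × distance),
      = kg·m²·s⁻².
  So J⁻¹ = kg⁻¹·m⁻²·s².
  lx = lm/m² (illuminance = luminous flux per area),
      = m⁻²·cd.
  So lx⁻² = m⁴·cd⁻².
  H = Wb/A (inductance = flux per current),
      = kg·m²·s⁻²·A⁻².
  N = kg·m/s² = kg·m·s⁻² (force = mass × acceleration).
  kat = mol/s = s⁻¹·mol (catalytic activity).
  So kat⁻² = s²·mol⁻².
  Combining: J⁻¹·lx⁻²·m·H·N·kat⁻² = (kg⁻¹·m⁻²·s²) · (m⁴·cd⁻²) · m · (kg·m²·s⁻²·A⁻²) · (kg·m·s⁻²) · (s²·mol⁻²) = kg·m⁶·A⁻²·mol⁻²·cd⁻².
Both reduce to kg·m⁶·A⁻²·mol⁻²·cd⁻².

Yes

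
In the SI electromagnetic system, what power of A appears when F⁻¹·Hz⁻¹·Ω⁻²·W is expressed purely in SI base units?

2

F = C/V (capacitance = charge per voltage),
    = A·s/(kg·m²·s⁻³·A⁻¹) (substituting C and V),
    = kg⁻¹·m⁻²·s⁴·A².
So F⁻¹ = kg·m²·s⁻⁴·A⁻².
Hz = 1/s = s⁻¹ (frequency is cycles per second).
So Hz⁻¹ = s.
Ω = V/A (resistance = voltage per current),
    = kg·m²·s⁻³·A⁻².
So Ω⁻² = kg⁻²·m⁻⁴·s⁶·A⁴.
W = J/s (power = energy per time),
    = kg·m²·s⁻³.
Combining: F⁻¹·Hz⁻¹·Ω⁻²·W = (kg·m²·s⁻⁴·A⁻²) · s · (kg⁻²·m⁻⁴·s⁶·A⁴) · (kg·m²·s⁻³) = A².
The exponent of A is 2.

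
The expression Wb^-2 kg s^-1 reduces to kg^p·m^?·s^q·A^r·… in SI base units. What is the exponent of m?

-4

Wb = kg·m²·s⁻²·A⁻¹.
So Wb⁻² = kg⁻²·m⁻⁴·s⁴·A².
Combining: Wb⁻²·kg·s⁻¹ = (kg⁻²·m⁻⁴·s⁴·A²) · kg · s⁻¹ = kg⁻¹·m⁻⁴·s³·A².
The exponent of m is -4.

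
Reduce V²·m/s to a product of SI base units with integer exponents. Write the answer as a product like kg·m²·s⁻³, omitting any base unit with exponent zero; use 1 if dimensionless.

V = kg·m²·s⁻³·A⁻¹.
So V² = kg²·m⁴·s⁻⁶·A⁻².
Combining: s⁻¹·V²·m = s⁻¹ · (kg²·m⁴·s⁻⁶·A⁻²) · m = kg²·m⁵·s⁻⁷·A⁻².

kg²·m⁵·s⁻⁷·A⁻²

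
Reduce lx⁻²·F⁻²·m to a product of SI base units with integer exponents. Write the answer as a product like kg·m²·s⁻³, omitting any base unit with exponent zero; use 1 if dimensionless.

lx = m⁻²·cd.
So lx⁻² = m⁴·cd⁻².
F = kg⁻¹·m⁻²·s⁴·A².
So F⁻² = kg²·m⁴·s⁻⁸·A⁻⁴.
Combining: lx⁻²·F⁻²·m = (m⁴·cd⁻²) · (kg²·m⁴·s⁻⁸·A⁻⁴) · m = kg²·m⁹·s⁻⁸·A⁻⁴·cd⁻².

kg²·m⁹·s⁻⁸·A⁻⁴·cd⁻²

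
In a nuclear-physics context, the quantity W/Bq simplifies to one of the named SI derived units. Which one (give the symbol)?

J

Bq = 1/s = s⁻¹ (activity is decays per second).
So Bq⁻¹ = s.
W = J/s (power = energy per time),
    = kg·m²·s⁻³.
Combining: Bq⁻¹·W = s · (kg·m²·s⁻³) = kg·m²·s⁻².
kg·m²·s⁻² is the base-SI form of the joule.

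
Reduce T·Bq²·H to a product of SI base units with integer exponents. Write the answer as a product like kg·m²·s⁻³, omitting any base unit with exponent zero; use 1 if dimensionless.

kg²·m²·s⁻⁶·A⁻³

T = Wb/m² (flux density = flux per area),
    = kg·s⁻²·A⁻¹.
Bq = 1/s = s⁻¹ (activity is decays per second).
So Bq² = s⁻².
H = Wb/A (inductance = flux per current),
    = kg·m²·s⁻²·A⁻².
Combining: T·Bq²·H = (kg·s⁻²·A⁻¹) · s⁻² · (kg·m²·s⁻²·A⁻²) = kg²·m²·s⁻⁶·A⁻³.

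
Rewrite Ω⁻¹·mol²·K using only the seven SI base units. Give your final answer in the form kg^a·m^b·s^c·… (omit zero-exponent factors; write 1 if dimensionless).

kg⁻¹·m⁻²·s³·A²·K·mol²

Ω = kg·m²·s⁻³·A⁻².
So Ω⁻¹ = kg⁻¹·m⁻²·s³·A².
Combining: Ω⁻¹·mol²·K = (kg⁻¹·m⁻²·s³·A²) · mol² · K = kg⁻¹·m⁻²·s³·A²·K·mol².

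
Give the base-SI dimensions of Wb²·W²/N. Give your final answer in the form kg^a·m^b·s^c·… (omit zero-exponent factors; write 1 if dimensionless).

Wb = V·s (flux: a volt is a weber per second),
    = kg·m²·s⁻²·A⁻¹.
So Wb² = kg²·m⁴·s⁻⁴·A⁻².
N = kg·m/s² = kg·m·s⁻² (force = mass × acceleration).
So N⁻¹ = kg⁻¹·m⁻¹·s².
W = J/s (power = energy per time),
    = kg·m²·s⁻³.
So W² = kg²·m⁴·s⁻⁶.
Combining: Wb²·N⁻¹·W² = (kg²·m⁴·s⁻⁴·A⁻²) · (kg⁻¹·m⁻¹·s²) · (kg²·m⁴·s⁻⁶) = kg³·m⁷·s⁻⁸·A⁻².

kg³·m⁷·s⁻⁸·A⁻²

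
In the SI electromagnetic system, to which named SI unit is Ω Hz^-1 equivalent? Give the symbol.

H

Ω = kg·m²·s⁻³·A⁻².
Hz = s⁻¹.
So Hz⁻¹ = s.
Combining: Ω·Hz⁻¹ = (kg·m²·s⁻³·A⁻²) · s = kg·m²·s⁻²·A⁻².
kg·m²·s⁻²·A⁻² is the base-SI form of the henry.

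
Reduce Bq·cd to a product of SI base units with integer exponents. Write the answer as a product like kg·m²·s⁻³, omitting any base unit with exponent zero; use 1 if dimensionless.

Bq = 1/s = s⁻¹ (activity is decays per second).
Combining: Bq·cd = s⁻¹ · cd = s⁻¹·cd.

s⁻¹·cd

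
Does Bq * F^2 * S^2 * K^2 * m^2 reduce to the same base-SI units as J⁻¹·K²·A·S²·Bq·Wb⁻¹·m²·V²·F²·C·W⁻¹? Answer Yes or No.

No

Left side:
  Bq = 1/s = s⁻¹ (activity is decays per second).
  F = C/V (capacitance = charge per voltage),
      = A·s/(kg·m²·s⁻³·A⁻¹) (substituting C and V),
      = kg⁻¹·m⁻²·s⁴·A².
  So F² = kg⁻²·m⁻⁴·s⁸·A⁴.
  S = 1/Ω (conductance is reciprocal resistance),
      = kg⁻¹·m⁻²·s³·A².
  So S² = kg⁻²·m⁻⁴·s⁶·A⁴.
  Combining: Bq·F²·S²·K²·m² = s⁻¹ · (kg⁻²·m⁻⁴·s⁸·A⁴) · (kg⁻²·m⁻⁴·s⁶·A⁴) · K² · m² = kg⁻⁴·m⁻⁶·s¹³·A⁸·K².
Right side:
  J = kg·m²·s⁻².
  So J⁻¹ = kg⁻¹·m⁻²·s².
  S = kg⁻¹·m⁻²·s³·A².
  So S² = kg⁻²·m⁻⁴·s⁶·A⁴.
  Bq = s⁻¹.
  Wb = kg·m²·s⁻²·A⁻¹.
  So Wb⁻¹ = kg⁻¹·m⁻²·s²·A.
  V = kg·m²·s⁻³·A⁻¹.
  So V² = kg²·m⁴·s⁻⁶·A⁻².
  F = kg⁻¹·m⁻²·s⁴·A².
  So F² = kg⁻²·m⁻⁴·s⁸·A⁴.
  C = s·A.
  W = kg·m²·s⁻³.
  So W⁻¹ = kg⁻¹·m⁻²·s³.
  Combining: J⁻¹·K²·A·S²·Bq·Wb⁻¹·m²·V²·F²·C·W⁻¹ = (kg⁻¹·m⁻²·s²) · K² · A · (kg⁻²·m⁻⁴·s⁶·A⁴) · s⁻¹ · (kg⁻¹·m⁻²·s²·A) · m² · (kg²·m⁴·s⁻⁶·A⁻²) · (kg⁻²·m⁻⁴·s⁸·A⁴) · (s·A) · (kg⁻¹·m⁻²·s³) = kg⁻⁵·m⁻⁸·s¹⁵·A⁹·K².
Left is kg⁻⁴·m⁻⁶·s¹³·A⁸·K²; right is kg⁻⁵·m⁻⁸·s¹⁵·A⁹·K² — different.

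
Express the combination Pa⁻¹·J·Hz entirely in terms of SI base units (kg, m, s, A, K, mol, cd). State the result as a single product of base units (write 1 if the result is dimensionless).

Pa = N/m² (pressure = force per area),
    = kg·m⁻¹·s⁻².
So Pa⁻¹ = kg⁻¹·m·s².
J = N·m (work = force × distance),
    = kg·m²·s⁻².
Hz = 1/s = s⁻¹ (frequency is cycles per second).
Combining: Pa⁻¹·J·Hz = (kg⁻¹·m·s²) · (kg·m²·s⁻²) · s⁻¹ = m³·s⁻¹.

m³·s⁻¹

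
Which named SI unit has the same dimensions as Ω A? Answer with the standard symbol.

Ω = V/A (resistance = voltage per current),
    = kg·m²·s⁻³·A⁻².
Combining: Ω·A = (kg·m²·s⁻³·A⁻²) · A = kg·m²·s⁻³·A⁻¹.
kg·m²·s⁻³·A⁻¹ is the base-SI form of the volt.

V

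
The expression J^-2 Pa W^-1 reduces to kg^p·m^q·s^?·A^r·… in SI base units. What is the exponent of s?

J = N·m (work = force × distance),
    = kg·m²·s⁻².
So J⁻² = kg⁻²·m⁻⁴·s⁴.
Pa = N/m² (pressure = force per area),
    = kg·m⁻¹·s⁻².
W = J/s (power = energy per time),
    = kg·m²·s⁻³.
So W⁻¹ = kg⁻¹·m⁻²·s³.
Combining: J⁻²·Pa·W⁻¹ = (kg⁻²·m⁻⁴·s⁴) · (kg·m⁻¹·s⁻²) · (kg⁻¹·m⁻²·s³) = kg⁻²·m⁻⁷·s⁵.
The exponent of s is 5.

5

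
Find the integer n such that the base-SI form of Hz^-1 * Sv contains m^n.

2

Hz = s⁻¹.
So Hz⁻¹ = s.
Sv = m²·s⁻².
Combining: Hz⁻¹·Sv = s · (m²·s⁻²) = m²·s⁻¹.
The exponent of m is 2.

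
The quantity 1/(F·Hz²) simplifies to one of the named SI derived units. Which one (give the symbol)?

H

F = kg⁻¹·m⁻²·s⁴·A².
So F⁻¹ = kg·m²·s⁻⁴·A⁻².
Hz = s⁻¹.
So Hz⁻² = s².
Combining: F⁻¹·Hz⁻² = (kg·m²·s⁻⁴·A⁻²) · s² = kg·m²·s⁻²·A⁻².
kg·m²·s⁻²·A⁻² is the base-SI form of the henry.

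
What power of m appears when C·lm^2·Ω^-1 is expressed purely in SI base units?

C = s·A.
lm = cd.
So lm² = cd².
Ω = kg·m²·s⁻³·A⁻².
So Ω⁻¹ = kg⁻¹·m⁻²·s³·A².
Combining: C·lm²·Ω⁻¹ = (s·A) · cd² · (kg⁻¹·m⁻²·s³·A²) = kg⁻¹·m⁻²·s⁴·A³·cd².
The exponent of m is -2.

-2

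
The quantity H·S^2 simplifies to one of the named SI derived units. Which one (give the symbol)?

F

H = kg·m²·s⁻²·A⁻².
S = kg⁻¹·m⁻²·s³·A².
So S² = kg⁻²·m⁻⁴·s⁶·A⁴.
Combining: H·S² = (kg·m²·s⁻²·A⁻²) · (kg⁻²·m⁻⁴·s⁶·A⁴) = kg⁻¹·m⁻²·s⁴·A².
kg⁻¹·m⁻²·s⁴·A² is the base-SI form of the farad.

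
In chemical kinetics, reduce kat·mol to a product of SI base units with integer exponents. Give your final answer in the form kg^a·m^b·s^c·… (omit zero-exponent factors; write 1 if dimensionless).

kat = s⁻¹·mol.
Combining: kat·mol = (s⁻¹·mol) · mol = s⁻¹·mol².

s⁻¹·mol²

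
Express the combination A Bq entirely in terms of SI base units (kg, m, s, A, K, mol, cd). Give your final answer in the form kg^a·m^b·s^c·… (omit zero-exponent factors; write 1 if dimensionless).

Bq = 1/s = s⁻¹ (activity is decays per second).
Combining: A·Bq = A · s⁻¹ = s⁻¹·A.

s⁻¹·A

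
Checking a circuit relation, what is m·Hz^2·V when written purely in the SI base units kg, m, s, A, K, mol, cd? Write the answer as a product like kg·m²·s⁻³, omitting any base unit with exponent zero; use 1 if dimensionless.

kg·m³·s⁻⁵·A⁻¹

Hz = 1/s = s⁻¹ (frequency is cycles per second).
So Hz² = s⁻².
V = W/A (potential = power per current),
    = kg·m²·s⁻³·A⁻¹.
Combining: m·Hz²·V = m · s⁻² · (kg·m²·s⁻³·A⁻¹) = kg·m³·s⁻⁵·A⁻¹.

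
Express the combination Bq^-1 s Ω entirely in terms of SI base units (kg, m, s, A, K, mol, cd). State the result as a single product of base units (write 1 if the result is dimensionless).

Bq = s⁻¹.
So Bq⁻¹ = s.
Ω = kg·m²·s⁻³·A⁻².
Combining: Bq⁻¹·s·Ω = s · s · (kg·m²·s⁻³·A⁻²) = kg·m²·s⁻¹·A⁻².

kg·m²·s⁻¹·A⁻²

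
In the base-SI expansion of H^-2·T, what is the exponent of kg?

H = Wb/A (inductance = flux per current),
    = kg·m²·s⁻²·A⁻².
So H⁻² = kg⁻²·m⁻⁴·s⁴·A⁴.
T = Wb/m² (flux density = flux per area),
    = kg·s⁻²·A⁻¹.
Combining: H⁻²·T = (kg⁻²·m⁻⁴·s⁴·A⁴) · (kg·s⁻²·A⁻¹) = kg⁻¹·m⁻⁴·s²·A³.
The exponent of kg is -1.

-1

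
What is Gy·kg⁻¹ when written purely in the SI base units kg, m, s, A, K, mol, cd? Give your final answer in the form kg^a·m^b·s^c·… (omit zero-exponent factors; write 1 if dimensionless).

kg⁻¹·m²·s⁻²

Gy = m²·s⁻².
Combining: Gy·kg⁻¹ = (m²·s⁻²) · kg⁻¹ = kg⁻¹·m²·s⁻².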